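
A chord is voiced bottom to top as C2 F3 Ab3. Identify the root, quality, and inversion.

The pitch classes C, F, Ab arrange in thirds as F–Ab–C: an F minor triad.
With the fifth (C) in the bass, the chord is in second inversion (figured bass 6/4).

F minor, second inversion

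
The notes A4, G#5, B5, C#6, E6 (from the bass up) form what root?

The distinct letter names are A, G#, B, C#, E. Arranged as a stack of thirds they read A–C#–E–G#–B, so A is the root (an A major ninth chord).

A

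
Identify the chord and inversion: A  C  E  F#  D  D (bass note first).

The pitch classes A, C, E, F#, D arrange in thirds as D–F#–A–C–E: a D dominant ninth chord.
With the fifth (A) in the bass, the chord is in second inversion.

D dominant ninth, second inversion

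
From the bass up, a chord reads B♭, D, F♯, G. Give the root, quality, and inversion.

The distinct note names are Bb, D, F#, G. Stacked in thirds they read G–Bb–D–F#, which is a minor-major seventh chord on G.
The lowest note is Bb, the third of the chord, so this is first inversion (figured bass 6/5).

G minor-major seventh, first inversion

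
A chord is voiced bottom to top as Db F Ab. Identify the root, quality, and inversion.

The distinct note names are Db, F, Ab. Stacked in thirds they read Db–F–Ab, which is a major triad on Db.
With the root (Db) in the bass, the chord is in root position (figured bass 5/3).

Db major, root position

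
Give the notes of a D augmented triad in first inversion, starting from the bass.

F#, A#, D

The chord tones are D–F#–A#. With the third (F#) lowest for first inversion: F#, A#, D.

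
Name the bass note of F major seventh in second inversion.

C

The fifth of F major seventh (F–A–C–E) is C; that is the bass in second inversion.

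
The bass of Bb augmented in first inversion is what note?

D

In first inversion the third is lowest. For Bb augmented (Bb–D–F#) that is D.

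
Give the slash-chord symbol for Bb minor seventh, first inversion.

First inversion of Bb minor seventh has the third (Db) in the bass. As a slash chord: Bbm7/Db.

Bbm7/Db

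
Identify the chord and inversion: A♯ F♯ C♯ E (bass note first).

The distinct note names are A#, F#, C#, E. Stacked in thirds they read F#–A#–C#–E, which is a dominant seventh chord on F#.
The lowest note is A#, the third of the chord, so this is first inversion (figured bass 6/5).

F# dominant seventh, first inversion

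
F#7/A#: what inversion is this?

F#7/A# means F# dominant seventh with A# in the bass. A# is the third of F# dominant seventh (F#–A#–C#–E), so this is first inversion.

first inversion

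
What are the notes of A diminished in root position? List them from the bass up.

The chord tones are A–C–Eb. With the root (A) lowest for root position: A, C, Eb.

A, C, Eb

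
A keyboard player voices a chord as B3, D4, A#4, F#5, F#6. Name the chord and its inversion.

The distinct note names are B, D, A#, F#. Stacked in thirds they read B–D–F#–A#, which is a minor-major seventh chord on B.
B is the root of B minor-major seventh; root in the bass means root position (figured bass 7).

B minor-major seventh, root position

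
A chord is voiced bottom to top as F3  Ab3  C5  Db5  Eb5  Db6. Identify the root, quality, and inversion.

The pitch classes F, Ab, C, Db, Eb arrange in thirds as Db–F–Ab–C–Eb: a Db major ninth chord.
F is the third of Db major ninth; third in the bass means first inversion.

Db major ninth, first inversion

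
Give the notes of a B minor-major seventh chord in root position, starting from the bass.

B, D, F#, A#

Spelling B minor-major seventh: B–D–F#–A#. In root position the root is bass, giving B, D, F#, A# from the bottom.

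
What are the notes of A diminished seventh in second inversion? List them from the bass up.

Eb, Gb, A, C

The chord tones are A–C–Eb–Gb. With the fifth (Eb) lowest for second inversion: Eb, Gb, A, C.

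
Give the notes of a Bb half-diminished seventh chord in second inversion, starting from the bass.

Spelling Bb half-diminished seventh: Bb–Db–Fb–Ab. In second inversion the fifth is bass, giving Fb, Ab, Bb, Db from the bottom.

Fb, Ab, Bb, Db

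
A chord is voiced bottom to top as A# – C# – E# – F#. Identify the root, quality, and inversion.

F# major seventh, first inversion

The pitch classes A#, C#, E#, F# arrange in thirds as F#–A#–C#–E#: an F# major seventh chord.
A# is the third of F# major seventh; third in the bass means first inversion (figured bass 6/5).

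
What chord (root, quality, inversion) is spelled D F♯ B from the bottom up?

Reducing to letter names: D, F#, B. These stack in thirds as B–D–F# — a B minor triad.
With the third (D) in the bass, the chord is in first inversion (figured bass 6).

B minor, first inversion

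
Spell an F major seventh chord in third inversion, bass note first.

The chord tones are F–A–C–E. With the seventh (E) lowest for third inversion: E, F, A, C.

E, F, A, C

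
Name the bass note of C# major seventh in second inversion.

G#

The fifth of C# major seventh (C#–E#–G#–B#) is G#; that is the bass in second inversion.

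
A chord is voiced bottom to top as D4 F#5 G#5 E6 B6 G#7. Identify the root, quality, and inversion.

Reducing to letter names: D, F#, G#, E, B. These stack in thirds as E–G#–B–D–F# — an E dominant ninth chord.
D is the seventh of E dominant ninth; seventh in the bass means third inversion.

E dominant ninth, third inversion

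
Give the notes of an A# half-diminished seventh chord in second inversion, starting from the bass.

E, G#, A#, C#

Spelling A# half-diminished seventh: A#–C#–E–G#. In second inversion the fifth is bass, giving E, G#, A#, C# from the bottom.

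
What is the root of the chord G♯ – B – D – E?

E

The distinct letter names are G#, B, D, E. Arranged as a stack of thirds they read E–G#–B–D, so E is the root (an E dominant seventh chord).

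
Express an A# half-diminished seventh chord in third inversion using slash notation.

Third inversion of A# half-diminished seventh has the seventh (G#) in the bass. As a slash chord: A#ø7/G#.

A#ø7/G#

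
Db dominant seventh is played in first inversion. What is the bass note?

In first inversion the third is lowest. For Db dominant seventh (Db–F–Ab–Cb) that is F.

F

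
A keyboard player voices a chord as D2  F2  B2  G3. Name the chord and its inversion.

The distinct note names are D, F, B, G. Stacked in thirds they read G–B–D–F, which is a dominant seventh chord on G.
With the fifth (D) in the bass, the chord is in second inversion (figured bass 4/3).

G dominant seventh, second inversion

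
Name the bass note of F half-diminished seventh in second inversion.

Cb

In second inversion the fifth is lowest. For F half-diminished seventh (F–Ab–Cb–Eb) that is Cb.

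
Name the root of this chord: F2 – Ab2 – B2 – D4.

F, Ab, B, D are the tones of a B diminished seventh chord (B–D–F–Ab), making B the root.

B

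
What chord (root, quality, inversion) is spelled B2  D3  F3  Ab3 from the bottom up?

B diminished seventh, root position

The pitch classes B, D, F, Ab arrange in thirds as B–D–F–Ab: a B diminished seventh chord.
B is the root of B diminished seventh; root in the bass means root position (figured bass 7).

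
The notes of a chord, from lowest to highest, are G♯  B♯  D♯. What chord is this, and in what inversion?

G# major, root position

The pitch classes G#, B#, D# arrange in thirds as G#–B#–D#: a G# major triad.
The lowest note is G#, the root of the chord, so this is root position (figured bass 5/3).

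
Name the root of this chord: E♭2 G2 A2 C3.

A

The distinct letter names are Eb, G, A, C. Arranged as a stack of thirds they read A–C–Eb–G, so A is the root (an A half-diminished seventh chord).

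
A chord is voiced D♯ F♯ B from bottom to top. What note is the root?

D#, F#, B are the tones of a B major triad (B–D#–F#), making B the root.

B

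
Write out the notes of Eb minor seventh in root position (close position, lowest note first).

Eb minor seventh is Eb–Gb–Bb–Db. Root position puts the root (Eb) in the bass, with the remaining tones above: Eb, Gb, Bb, Db.

Eb, Gb, Bb, Db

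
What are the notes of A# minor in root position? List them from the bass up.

A#, C#, E#

The chord tones are A#–C#–E#. With the root (A#) lowest for root position: A#, C#, E#.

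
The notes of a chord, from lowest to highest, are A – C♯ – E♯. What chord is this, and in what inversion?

The pitch classes A, C#, E# arrange in thirds as A–C#–E#: an A augmented triad.
The lowest note is A, the root of the chord, so this is root position (figured bass 5/3).

A augmented, root position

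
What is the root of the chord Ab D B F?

B

Reordering Ab, D, B, F into stacked thirds gives B–D–F–Ab; the bottom of that stack, B, is the root.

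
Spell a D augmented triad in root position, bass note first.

D, F#, A#

D augmented is D–F#–A#. Root position puts the root (D) in the bass, with the remaining tones above: D, F#, A#.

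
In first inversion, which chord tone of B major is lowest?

D#

B major is B–D#–F#. First inversion places the third in the bass: D#.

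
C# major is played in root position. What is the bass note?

C# major is C#–E#–G#. Root position places the root in the bass: C#.

C#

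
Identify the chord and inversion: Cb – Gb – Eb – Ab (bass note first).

Reducing to letter names: Cb, Gb, Eb, Ab. These stack in thirds as Ab–Cb–Eb–Gb — an Ab minor seventh chord.
Cb is the third of Ab minor seventh; third in the bass means first inversion (figured bass 6/5).

Ab minor seventh, first inversion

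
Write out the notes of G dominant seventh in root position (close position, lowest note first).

G, B, D, F

Spelling G dominant seventh: G–B–D–F. In root position the root is bass, giving G, B, D, F from the bottom.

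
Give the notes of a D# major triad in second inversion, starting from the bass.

D# major is D#–F##–A#. Second inversion puts the fifth (A#) in the bass, with the remaining tones above: A#, D#, F##.

A#, D#, F##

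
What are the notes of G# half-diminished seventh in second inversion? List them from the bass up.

D, F#, G#, B

The chord tones are G#–B–D–F#. With the fifth (D) lowest for second inversion: D, F#, G#, B.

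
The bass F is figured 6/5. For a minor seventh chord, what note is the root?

The figures 6/5 mean the third of the chord is in the bass. If F is the third of a minor seventh chord, the root is D (chord tones D–F–A–C).

D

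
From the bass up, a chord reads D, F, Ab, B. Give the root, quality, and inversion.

B diminished seventh, first inversion

The pitch classes D, F, Ab, B arrange in thirds as B–D–F–Ab: a B diminished seventh chord.
The lowest note is D, the third of the chord, so this is first inversion (figured bass 6/5).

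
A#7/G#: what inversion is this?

third inversion

A#7/G# means A# dominant seventh with G# in the bass. G# is the seventh of A# dominant seventh (A#–C##–E#–G#), so this is third inversion.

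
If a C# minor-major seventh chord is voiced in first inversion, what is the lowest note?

E

In first inversion the third is lowest. For C# minor-major seventh (C#–E–G#–B#) that is E.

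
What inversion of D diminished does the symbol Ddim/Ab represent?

second inversion

Ddim/Ab means D diminished with Ab in the bass. Ab is the fifth of D diminished (D–F–Ab), so this is second inversion.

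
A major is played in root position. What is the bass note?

A

The root of A major (A–C#–E) is A; that is the bass in root position.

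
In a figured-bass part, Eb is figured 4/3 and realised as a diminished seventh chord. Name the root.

A

The figures 4/3 mean the fifth of the chord is in the bass. If Eb is the fifth of a diminished seventh chord, the root is A (chord tones A–C–Eb–Gb).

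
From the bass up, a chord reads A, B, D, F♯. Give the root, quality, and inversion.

B minor seventh, third inversion

Reducing to letter names: A, B, D, F#. These stack in thirds as B–D–F#–A — a B minor seventh chord.
A is the seventh of B minor seventh; seventh in the bass means third inversion (figured bass 4/2).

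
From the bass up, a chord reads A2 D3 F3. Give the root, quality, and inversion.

D minor, second inversion

The distinct note names are A, D, F. Stacked in thirds they read D–F–A, which is a minor triad on D.
With the fifth (A) in the bass, the chord is in second inversion (figured bass 6/4).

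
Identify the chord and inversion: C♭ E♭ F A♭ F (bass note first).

Reducing to letter names: Cb, Eb, F, Ab. These stack in thirds as F–Ab–Cb–Eb — an F half-diminished seventh chord.
Cb is the fifth of F half-diminished seventh; fifth in the bass means second inversion (figured bass 4/3).

F half-diminished seventh, second inversion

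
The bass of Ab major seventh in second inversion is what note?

In second inversion the fifth is lowest. For Ab major seventh (Ab–C–Eb–G) that is Eb.

Eb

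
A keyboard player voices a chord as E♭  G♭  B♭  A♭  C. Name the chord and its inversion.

The pitch classes Eb, Gb, Bb, Ab, C arrange in thirds as Ab–C–Eb–Gb–Bb: an Ab dominant ninth chord.
With the fifth (Eb) in the bass, the chord is in second inversion.

Ab dominant ninth, second inversion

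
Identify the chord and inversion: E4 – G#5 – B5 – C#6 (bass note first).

Reducing to letter names: E, G#, B, C#. These stack in thirds as C#–E–G#–B — a C# minor seventh chord.
With the third (E) in the bass, the chord is in first inversion (figured bass 6/5).

C# minor seventh, first inversion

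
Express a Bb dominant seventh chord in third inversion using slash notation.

Bb7/Ab

Third inversion of Bb dominant seventh has the seventh (Ab) in the bass. As a slash chord: Bb7/Ab.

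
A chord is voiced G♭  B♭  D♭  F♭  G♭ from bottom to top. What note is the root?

Gb, Bb, Db, Fb are the tones of a Gb dominant seventh chord (Gb–Bb–Db–Fb), making Gb the root.

Gb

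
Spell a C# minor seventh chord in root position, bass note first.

C# minor seventh is C#–E–G#–B. Root position puts the root (C#) in the bass, with the remaining tones above: C#, E, G#, B.

C#, E, G#, B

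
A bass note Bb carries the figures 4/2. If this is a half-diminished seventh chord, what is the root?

C

The figures 4/2 mean the seventh of the chord is in the bass. If Bb is the seventh of a half-diminished seventh chord, the root is C (chord tones C–Eb–Gb–Bb).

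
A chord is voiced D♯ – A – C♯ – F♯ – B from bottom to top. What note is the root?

D#, A, C#, F#, B are the tones of a B dominant ninth chord (B–D#–F#–A–C#), making B the root.

B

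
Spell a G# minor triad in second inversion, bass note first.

D#, G#, B

G# minor is G#–B–D#. Second inversion puts the fifth (D#) in the bass, with the remaining tones above: D#, G#, B.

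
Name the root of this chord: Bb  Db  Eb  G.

Eb

Bb, Db, Eb, G are the tones of an Eb dominant seventh chord (Eb–G–Bb–Db), making Eb the root.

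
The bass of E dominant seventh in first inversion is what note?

In first inversion the third is lowest. For E dominant seventh (E–G#–B–D) that is G#.

G#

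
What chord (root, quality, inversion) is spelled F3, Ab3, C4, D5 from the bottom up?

The distinct note names are F, Ab, C, D. Stacked in thirds they read D–F–Ab–C, which is a half-diminished seventh chord on D.
F is the third of D half-diminished seventh; third in the bass means first inversion (figured bass 6/5).

D half-diminished seventh, first inversion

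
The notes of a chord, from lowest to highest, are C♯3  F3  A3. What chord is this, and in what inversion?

F augmented, second inversion

The distinct note names are C#, F, A. Stacked in thirds they read F–A–C#, which is an augmented triad on F.
With the fifth (C#) in the bass, the chord is in second inversion (figured bass 6/4).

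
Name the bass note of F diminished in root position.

F

The root of F diminished (F–Ab–Cb) is F; that is the bass in root position.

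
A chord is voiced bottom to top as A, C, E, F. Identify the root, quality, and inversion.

The pitch classes A, C, E, F arrange in thirds as F–A–C–E: an F major seventh chord.
With the third (A) in the bass, the chord is in first inversion (figured bass 6/5).

F major seventh, first inversion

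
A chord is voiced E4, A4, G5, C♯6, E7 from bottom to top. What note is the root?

A

The distinct letter names are E, A, G, C#. Arranged as a stack of thirds they read A–C#–E–G, so A is the root (an A dominant seventh chord).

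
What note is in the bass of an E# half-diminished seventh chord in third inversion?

The seventh of E# half-diminished seventh (E#–G#–B–D#) is D#; that is the bass in third inversion.

D#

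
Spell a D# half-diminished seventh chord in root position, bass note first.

D#, F#, A, C#

Spelling D# half-diminished seventh: D#–F#–A–C#. In root position the root is bass, giving D#, F#, A, C# from the bottom.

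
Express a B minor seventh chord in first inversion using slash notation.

Bm7/D

First inversion of B minor seventh has the third (D) in the bass. As a slash chord: Bm7/D.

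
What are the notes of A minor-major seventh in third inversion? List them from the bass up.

The chord tones are A–C–E–G#. With the seventh (G#) lowest for third inversion: G#, A, C, E.

G#, A, C, E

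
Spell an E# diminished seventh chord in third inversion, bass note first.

Spelling E# diminished seventh: E#–G#–B–D. In third inversion the seventh is bass, giving D, E#, G#, B from the bottom.

D, E#, G#, B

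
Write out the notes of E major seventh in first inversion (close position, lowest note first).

G#, B, D#, E

E major seventh is E–G#–B–D#. First inversion puts the third (G#) in the bass, with the remaining tones above: G#, B, D#, E.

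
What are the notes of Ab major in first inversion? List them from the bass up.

C, Eb, Ab

The chord tones are Ab–C–Eb. With the third (C) lowest for first inversion: C, Eb, Ab.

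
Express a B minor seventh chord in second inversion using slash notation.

Second inversion of B minor seventh has the fifth (F#) in the bass. As a slash chord: Bm7/F#.

Bm7/F#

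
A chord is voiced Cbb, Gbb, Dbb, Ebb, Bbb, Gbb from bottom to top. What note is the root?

Cbb

Cbb, Gbb, Dbb, Ebb, Bbb are the tones of a Cbb major ninth chord (Cbb–Ebb–Gbb–Bbb–Dbb), making Cbb the root.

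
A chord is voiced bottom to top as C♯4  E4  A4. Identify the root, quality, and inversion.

The distinct note names are C#, E, A. Stacked in thirds they read A–C#–E, which is a major triad on A.
The lowest note is C#, the third of the chord, so this is first inversion (figured bass 6).

A major, first inversion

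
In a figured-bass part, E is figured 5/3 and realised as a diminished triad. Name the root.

E

The figures 5/3 mean the root of the chord is in the bass. If E is the root of a diminished triad, the root is E (chord tones E–G–Bb).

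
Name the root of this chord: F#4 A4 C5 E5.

F#, A, C, E are the tones of an F# half-diminished seventh chord (F#–A–C–E), making F# the root.

F#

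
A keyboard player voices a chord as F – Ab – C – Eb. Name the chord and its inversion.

F minor seventh, root position

Reducing to letter names: F, Ab, C, Eb. These stack in thirds as F–Ab–C–Eb — an F minor seventh chord.
With the root (F) in the bass, the chord is in root position (figured bass 7).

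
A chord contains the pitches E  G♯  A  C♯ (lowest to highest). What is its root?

E, G#, A, C# are the tones of an A major seventh chord (A–C#–E–G#), making A the root.

A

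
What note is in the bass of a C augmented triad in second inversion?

G#

C augmented is C–E–G#. Second inversion places the fifth in the bass: G#.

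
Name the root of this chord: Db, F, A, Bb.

Bb

Db, F, A, Bb are the tones of a Bb minor-major seventh chord (Bb–Db–F–A), making Bb the root.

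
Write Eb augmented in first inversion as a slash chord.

First inversion of Eb augmented has the third (G) in the bass. As a slash chord: Ebaug/G.

Ebaug/G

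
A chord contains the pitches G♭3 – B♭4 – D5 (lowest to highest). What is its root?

Gb

Reordering Gb, Bb, D into stacked thirds gives Gb–Bb–D; the bottom of that stack, Gb, is the root.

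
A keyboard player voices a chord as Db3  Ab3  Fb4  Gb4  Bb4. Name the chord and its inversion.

Reducing to letter names: Db, Ab, Fb, Gb, Bb. These stack in thirds as Gb–Bb–Db–Fb–Ab — a Gb dominant ninth chord.
The lowest note is Db, the fifth of the chord, so this is second inversion.

Gb dominant ninth, second inversion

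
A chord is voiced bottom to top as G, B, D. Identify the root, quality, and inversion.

G major, root position

The pitch classes G, B, D arrange in thirds as G–B–D: a G major triad.
With the root (G) in the bass, the chord is in root position (figured bass 5/3).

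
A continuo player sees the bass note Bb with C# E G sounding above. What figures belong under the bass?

The notes Bb, C#, E, G stack in thirds as C#–E–G–Bb — a C# diminished seventh chord. The bass Bb is the seventh, so this is third inversion: figured 4/2.

4/2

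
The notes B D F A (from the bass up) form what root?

B

The distinct letter names are B, D, F, A. Arranged as a stack of thirds they read B–D–F–A, so B is the root (a B half-diminished seventh chord).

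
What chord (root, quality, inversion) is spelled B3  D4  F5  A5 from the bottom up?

B half-diminished seventh, root position

Reducing to letter names: B, D, F, A. These stack in thirds as B–D–F–A — a B half-diminished seventh chord.
B is the root of B half-diminished seventh; root in the bass means root position (figured bass 7).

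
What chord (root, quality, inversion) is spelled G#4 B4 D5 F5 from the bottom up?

G# diminished seventh, root position

Reducing to letter names: G#, B, D, F. These stack in thirds as G#–B–D–F — a G# diminished seventh chord.
The lowest note is G#, the root of the chord, so this is root position (figured bass 7).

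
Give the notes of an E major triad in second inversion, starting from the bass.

The chord tones are E–G#–B. With the fifth (B) lowest for second inversion: B, E, G#.

B, E, G#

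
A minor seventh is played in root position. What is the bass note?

A

In root position the root is lowest. For A minor seventh (A–C–E–G) that is A.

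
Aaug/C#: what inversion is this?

Aaug/C# means A augmented with C# in the bass. C# is the third of A augmented (A–C#–E#), so this is first inversion.

first inversion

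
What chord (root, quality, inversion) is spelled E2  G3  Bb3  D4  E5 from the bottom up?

Reducing to letter names: E, G, Bb, D. These stack in thirds as E–G–Bb–D — an E half-diminished seventh chord.
With the root (E) in the bass, the chord is in root position (figured bass 7).

E half-diminished seventh, root position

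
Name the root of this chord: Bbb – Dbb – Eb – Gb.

The distinct letter names are Bbb, Dbb, Eb, Gb. Arranged as a stack of thirds they read Eb–Gb–Bbb–Dbb, so Eb is the root (an Eb diminished seventh chord).

Eb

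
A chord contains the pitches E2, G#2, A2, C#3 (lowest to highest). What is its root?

A

E, G#, A, C# are the tones of an A major seventh chord (A–C#–E–G#), making A the root.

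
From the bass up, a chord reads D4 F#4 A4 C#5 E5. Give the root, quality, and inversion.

Reducing to letter names: D, F#, A, C#, E. These stack in thirds as D–F#–A–C#–E — a D major ninth chord.
With the root (D) in the bass, the chord is in root position.

D major ninth, root position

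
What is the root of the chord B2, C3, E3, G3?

C

Reordering B, C, E, G into stacked thirds gives C–E–G–B; the bottom of that stack, C, is the root.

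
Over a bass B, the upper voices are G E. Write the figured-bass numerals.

6/4

The notes B, G, E stack in thirds as E–G–B — an E minor triad. The bass B is the fifth, so this is second inversion: figured 6/4.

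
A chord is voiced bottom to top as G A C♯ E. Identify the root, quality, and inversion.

A dominant seventh, third inversion

The pitch classes G, A, C#, E arrange in thirds as A–C#–E–G: an A dominant seventh chord.
With the seventh (G) in the bass, the chord is in third inversion (figured bass 4/2).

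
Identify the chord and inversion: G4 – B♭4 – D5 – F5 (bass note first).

The distinct note names are G, Bb, D, F. Stacked in thirds they read G–Bb–D–F, which is a minor seventh chord on G.
With the root (G) in the bass, the chord is in root position (figured bass 7).

G minor seventh, root position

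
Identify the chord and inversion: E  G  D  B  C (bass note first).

C major ninth, first inversion

The distinct note names are E, G, D, B, C. Stacked in thirds they read C–E–G–B–D, which is a major ninth chord on C.
E is the third of C major ninth; third in the bass means first inversion.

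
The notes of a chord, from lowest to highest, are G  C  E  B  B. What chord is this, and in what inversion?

C major seventh, second inversion

The distinct note names are G, C, E, B. Stacked in thirds they read C–E–G–B, which is a major seventh chord on C.
G is the fifth of C major seventh; fifth in the bass means second inversion (figured bass 4/3).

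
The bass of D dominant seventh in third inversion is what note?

D dominant seventh is D–F#–A–C. Third inversion places the seventh in the bass: C.

C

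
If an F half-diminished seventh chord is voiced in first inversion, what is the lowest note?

Ab

In first inversion the third is lowest. For F half-diminished seventh (F–Ab–Cb–Eb) that is Ab.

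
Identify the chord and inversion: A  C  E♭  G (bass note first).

Reducing to letter names: A, C, Eb, G. These stack in thirds as A–C–Eb–G — an A half-diminished seventh chord.
With the root (A) in the bass, the chord is in root position (figured bass 7).

A half-diminished seventh, root position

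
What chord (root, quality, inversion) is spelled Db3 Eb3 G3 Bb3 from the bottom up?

The distinct note names are Db, Eb, G, Bb. Stacked in thirds they read Eb–G–Bb–Db, which is a dominant seventh chord on Eb.
Db is the seventh of Eb dominant seventh; seventh in the bass means third inversion (figured bass 4/2).

Eb dominant seventh, third inversion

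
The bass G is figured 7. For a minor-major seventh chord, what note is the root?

G

The figures 7 mean the root of the chord is in the bass. If G is the root of a minor-major seventh chord, the root is G (chord tones G–Bb–D–F#).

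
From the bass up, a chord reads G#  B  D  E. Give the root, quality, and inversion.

Reducing to letter names: G#, B, D, E. These stack in thirds as E–G#–B–D — an E dominant seventh chord.
With the third (G#) in the bass, the chord is in first inversion (figured bass 6/5).

E dominant seventh, first inversion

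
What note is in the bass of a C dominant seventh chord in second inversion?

C dominant seventh is C–E–G–Bb. Second inversion places the fifth in the bass: G.

G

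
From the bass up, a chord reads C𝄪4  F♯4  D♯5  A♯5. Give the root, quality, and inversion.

Reducing to letter names: C##, F#, D#, A#. These stack in thirds as D#–F#–A#–C## — a D# minor-major seventh chord.
With the seventh (C##) in the bass, the chord is in third inversion (figured bass 4/2).

D# minor-major seventh, third inversion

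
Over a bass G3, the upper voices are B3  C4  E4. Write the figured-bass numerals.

4/3

The notes G, B, C, E stack in thirds as C–E–G–B — a C major seventh chord. The bass G is the fifth, so this is second inversion: figured 4/3.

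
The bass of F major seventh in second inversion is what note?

The fifth of F major seventh (F–A–C–E) is C; that is the bass in second inversion.

C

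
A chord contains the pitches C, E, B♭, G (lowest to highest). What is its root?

Reordering C, E, Bb, G into stacked thirds gives C–E–G–Bb; the bottom of that stack, C, is the root.

C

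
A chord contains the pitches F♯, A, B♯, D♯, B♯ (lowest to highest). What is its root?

B#

The distinct letter names are F#, A, B#, D#. Arranged as a stack of thirds they read B#–D#–F#–A, so B# is the root (a B# diminished seventh chord).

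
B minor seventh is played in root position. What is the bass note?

The root of B minor seventh (B–D–F#–A) is B; that is the bass in root position.

B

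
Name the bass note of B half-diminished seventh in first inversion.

In first inversion the third is lowest. For B half-diminished seventh (B–D–F–A) that is D.

D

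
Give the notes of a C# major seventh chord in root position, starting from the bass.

C#, E#, G#, B#

The chord tones are C#–E#–G#–B#. With the root (C#) lowest for root position: C#, E#, G#, B#.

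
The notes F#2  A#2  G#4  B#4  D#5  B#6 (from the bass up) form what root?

G#

The distinct letter names are F#, A#, G#, B#, D#. Arranged as a stack of thirds they read G#–B#–D#–F#–A#, so G# is the root (a G# dominant ninth chord).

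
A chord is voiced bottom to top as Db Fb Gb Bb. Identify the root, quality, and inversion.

The distinct note names are Db, Fb, Gb, Bb. Stacked in thirds they read Gb–Bb–Db–Fb, which is a dominant seventh chord on Gb.
Db is the fifth of Gb dominant seventh; fifth in the bass means second inversion (figured bass 4/3).

Gb dominant seventh, second inversion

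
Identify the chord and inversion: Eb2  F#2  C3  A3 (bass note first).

F# diminished seventh, third inversion

The pitch classes Eb, F#, C, A arrange in thirds as F#–A–C–Eb: an F# diminished seventh chord.
With the seventh (Eb) in the bass, the chord is in third inversion (figured bass 4/2).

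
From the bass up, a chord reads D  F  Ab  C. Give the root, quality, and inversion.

D half-diminished seventh, root position

The pitch classes D, F, Ab, C arrange in thirds as D–F–Ab–C: a D half-diminished seventh chord.
The lowest note is D, the root of the chord, so this is root position (figured bass 7).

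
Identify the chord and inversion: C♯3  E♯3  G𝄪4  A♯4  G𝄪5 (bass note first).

The distinct note names are C#, E#, G##, A#. Stacked in thirds they read A#–C#–E#–G##, which is a minor-major seventh chord on A#.
C# is the third of A# minor-major seventh; third in the bass means first inversion (figured bass 6/5).

A# minor-major seventh, first inversion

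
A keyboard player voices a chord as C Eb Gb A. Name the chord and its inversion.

A diminished seventh, first inversion

Reducing to letter names: C, Eb, Gb, A. These stack in thirds as A–C–Eb–Gb — an A diminished seventh chord.
The lowest note is C, the third of the chord, so this is first inversion (figured bass 6/5).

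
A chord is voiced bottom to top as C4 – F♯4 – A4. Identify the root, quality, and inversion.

F# diminished, second inversion

The distinct note names are C, F#, A. Stacked in thirds they read F#–A–C, which is a diminished triad on F#.
With the fifth (C) in the bass, the chord is in second inversion (figured bass 6/4).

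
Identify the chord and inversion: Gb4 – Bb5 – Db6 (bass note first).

Gb major, root position

The pitch classes Gb, Bb, Db arrange in thirds as Gb–Bb–Db: a Gb major triad.
Gb is the root of Gb major; root in the bass means root position (figured bass 5/3).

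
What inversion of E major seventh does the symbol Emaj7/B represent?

Emaj7/B means E major seventh with B in the bass. B is the fifth of E major seventh (E–G#–B–D#), so this is second inversion.

second inversion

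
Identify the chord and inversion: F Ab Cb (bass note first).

F diminished, root position

Reducing to letter names: F, Ab, Cb. These stack in thirds as F–Ab–Cb — an F diminished triad.
The lowest note is F, the root of the chord, so this is root position (figured bass 5/3).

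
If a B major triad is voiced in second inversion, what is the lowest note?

F#

In second inversion the fifth is lowest. For B major (B–D#–F#) that is F#.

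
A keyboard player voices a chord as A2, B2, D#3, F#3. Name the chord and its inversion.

The distinct note names are A, B, D#, F#. Stacked in thirds they read B–D#–F#–A, which is a dominant seventh chord on B.
With the seventh (A) in the bass, the chord is in third inversion (figured bass 4/2).

B dominant seventh, third inversion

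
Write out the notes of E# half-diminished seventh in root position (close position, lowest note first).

E#, G#, B, D#

The chord tones are E#–G#–B–D#. With the root (E#) lowest for root position: E#, G#, B, D#.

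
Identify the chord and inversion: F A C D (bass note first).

D minor seventh, first inversion

Reducing to letter names: F, A, C, D. These stack in thirds as D–F–A–C — a D minor seventh chord.
With the third (F) in the bass, the chord is in first inversion (figured bass 6/5).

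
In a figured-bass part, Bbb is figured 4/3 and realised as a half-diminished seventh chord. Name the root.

Eb

The figures 4/3 mean the fifth of the chord is in the bass. If Bbb is the fifth of a half-diminished seventh chord, the root is Eb (chord tones Eb–Gb–Bbb–Db).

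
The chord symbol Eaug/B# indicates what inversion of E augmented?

second inversion

Eaug/B# means E augmented with B# in the bass. B# is the fifth of E augmented (E–G#–B#), so this is second inversion.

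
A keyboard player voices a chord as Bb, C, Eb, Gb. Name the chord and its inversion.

The distinct note names are Bb, C, Eb, Gb. Stacked in thirds they read C–Eb–Gb–Bb, which is a half-diminished seventh chord on C.
The lowest note is Bb, the seventh of the chord, so this is third inversion (figured bass 4/2).

C half-diminished seventh, third inversion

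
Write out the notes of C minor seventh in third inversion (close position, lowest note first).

Bb, C, Eb, G

The chord tones are C–Eb–G–Bb. With the seventh (Bb) lowest for third inversion: Bb, C, Eb, G.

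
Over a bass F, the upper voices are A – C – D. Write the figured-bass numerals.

The notes F, A, C, D stack in thirds as D–F–A–C — a D minor seventh chord. The bass F is the third, so this is first inversion: figured 6/5.

6/5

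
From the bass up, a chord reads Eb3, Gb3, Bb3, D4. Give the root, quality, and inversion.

Eb minor-major seventh, root position

The distinct note names are Eb, Gb, Bb, D. Stacked in thirds they read Eb–Gb–Bb–D, which is a minor-major seventh chord on Eb.
The lowest note is Eb, the root of the chord, so this is root position (figured bass 7).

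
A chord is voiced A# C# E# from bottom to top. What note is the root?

A#

The distinct letter names are A#, C#, E#. Arranged as a stack of thirds they read A#–C#–E#, so A# is the root (an A# minor triad).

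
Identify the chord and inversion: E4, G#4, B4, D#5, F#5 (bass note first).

E major ninth, root position

The distinct note names are E, G#, B, D#, F#. Stacked in thirds they read E–G#–B–D#–F#, which is a major ninth chord on E.
E is the root of E major ninth; root in the bass means root position.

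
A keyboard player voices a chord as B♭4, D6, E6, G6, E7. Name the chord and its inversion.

E half-diminished seventh, second inversion

Reducing to letter names: Bb, D, E, G. These stack in thirds as E–G–Bb–D — an E half-diminished seventh chord.
Bb is the fifth of E half-diminished seventh; fifth in the bass means second inversion (figured bass 4/3).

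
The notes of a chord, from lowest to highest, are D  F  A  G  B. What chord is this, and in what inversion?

Reducing to letter names: D, F, A, G, B. These stack in thirds as G–B–D–F–A — a G dominant ninth chord.
The lowest note is D, the fifth of the chord, so this is second inversion.

G dominant ninth, second inversion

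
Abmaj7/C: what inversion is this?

Abmaj7/C means Ab major seventh with C in the bass. C is the third of Ab major seventh (Ab–C–Eb–G), so this is first inversion.

first inversion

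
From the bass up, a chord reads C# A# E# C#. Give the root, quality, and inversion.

A# minor, first inversion

The pitch classes C#, A#, E# arrange in thirds as A#–C#–E#: an A# minor triad.
The lowest note is C#, the third of the chord, so this is first inversion (figured bass 6).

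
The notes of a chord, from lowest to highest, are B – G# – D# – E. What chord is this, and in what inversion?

The distinct note names are B, G#, D#, E. Stacked in thirds they read E–G#–B–D#, which is a major seventh chord on E.
The lowest note is B, the fifth of the chord, so this is second inversion (figured bass 4/3).

E major seventh, second inversion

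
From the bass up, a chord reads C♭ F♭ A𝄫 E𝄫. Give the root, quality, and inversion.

Fb minor seventh, second inversion

The distinct note names are Cb, Fb, Abb, Ebb. Stacked in thirds they read Fb–Abb–Cb–Ebb, which is a minor seventh chord on Fb.
The lowest note is Cb, the fifth of the chord, so this is second inversion (figured bass 4/3).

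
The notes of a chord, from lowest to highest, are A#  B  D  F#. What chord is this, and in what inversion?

Reducing to letter names: A#, B, D, F#. These stack in thirds as B–D–F#–A# — a B minor-major seventh chord.
A# is the seventh of B minor-major seventh; seventh in the bass means third inversion (figured bass 4/2).

B minor-major seventh, third inversion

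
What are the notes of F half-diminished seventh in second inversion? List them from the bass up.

Cb, Eb, F, Ab

F half-diminished seventh is F–Ab–Cb–Eb. Second inversion puts the fifth (Cb) in the bass, with the remaining tones above: Cb, Eb, F, Ab.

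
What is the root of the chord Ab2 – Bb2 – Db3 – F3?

Reordering Ab, Bb, Db, F into stacked thirds gives Bb–Db–F–Ab; the bottom of that stack, Bb, is the root.

Bb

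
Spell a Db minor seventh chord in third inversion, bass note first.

Cb, Db, Fb, Ab

The chord tones are Db–Fb–Ab–Cb. With the seventh (Cb) lowest for third inversion: Cb, Db, Fb, Ab.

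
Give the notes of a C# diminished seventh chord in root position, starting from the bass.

C# diminished seventh is C#–E–G–Bb. Root position puts the root (C#) in the bass, with the remaining tones above: C#, E, G, Bb.

C#, E, G, Bb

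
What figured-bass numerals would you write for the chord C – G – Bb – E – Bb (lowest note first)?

7

The notes C, G, Bb, E stack in thirds as C–E–G–Bb — a C dominant seventh chord. The bass C is the root, so this is root position: figured 7.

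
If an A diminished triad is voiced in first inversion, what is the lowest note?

C

A diminished is A–C–Eb. First inversion places the third in the bass: C.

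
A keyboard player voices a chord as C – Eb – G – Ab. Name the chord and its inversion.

Ab major seventh, first inversion

The pitch classes C, Eb, G, Ab arrange in thirds as Ab–C–Eb–G: an Ab major seventh chord.
C is the third of Ab major seventh; third in the bass means first inversion (figured bass 6/5).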